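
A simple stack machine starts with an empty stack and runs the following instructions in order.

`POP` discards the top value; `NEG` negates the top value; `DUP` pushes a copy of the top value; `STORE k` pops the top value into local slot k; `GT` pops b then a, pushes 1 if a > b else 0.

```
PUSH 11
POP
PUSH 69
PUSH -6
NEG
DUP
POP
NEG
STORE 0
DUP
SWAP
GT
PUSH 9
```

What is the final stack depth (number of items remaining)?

PUSH 11 : [11]
POP     : []
PUSH 69 : [69]
PUSH -6 : [69, -6]
NEG     : [69, 6]
DUP     : [69, 6, 6]
POP     : [69, 6]
NEG     : [69, -6]
STORE 0 : [69]
DUP     : [69, 69]
SWAP    : [69, 69]
GT      : [0]
PUSH 9  : [0, 9]

2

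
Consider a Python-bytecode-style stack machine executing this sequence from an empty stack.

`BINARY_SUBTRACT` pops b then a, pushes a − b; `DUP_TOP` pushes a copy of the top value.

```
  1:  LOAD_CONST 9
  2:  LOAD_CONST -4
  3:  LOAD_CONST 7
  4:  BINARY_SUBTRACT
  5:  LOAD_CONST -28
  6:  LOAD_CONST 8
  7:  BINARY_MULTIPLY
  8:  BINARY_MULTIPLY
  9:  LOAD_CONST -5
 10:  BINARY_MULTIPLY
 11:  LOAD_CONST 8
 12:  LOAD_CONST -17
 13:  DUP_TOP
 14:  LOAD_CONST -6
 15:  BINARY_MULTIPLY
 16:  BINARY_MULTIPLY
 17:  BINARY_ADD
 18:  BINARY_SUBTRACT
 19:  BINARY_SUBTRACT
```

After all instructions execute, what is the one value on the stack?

10603

LOAD_CONST 9    → 9
LOAD_CONST -4   → 9 -4
LOAD_CONST 7    → 9 -4 7
BINARY_SUBTRACT → 9 -11
LOAD_CONST -28  → 9 -11 -28
LOAD_CONST 8    → 9 -11 -28 8
BINARY_MULTIPLY → 9 -11 -224
BINARY_MULTIPLY → 9 2464
LOAD_CONST -5   → 9 2464 -5
BINARY_MULTIPLY → 9 -12320
LOAD_CONST 8    → 9 -12320 8
LOAD_CONST -17  → 9 -12320 8 -17
DUP_TOP         → 9 -12320 8 -17 -17
LOAD_CONST -6   → 9 -12320 8 -17 -17 -6
BINARY_MULTIPLY → 9 -12320 8 -17 102
BINARY_MULTIPLY → 9 -12320 8 -1734
BINARY_ADD      → 9 -12320 -1726
BINARY_SUBTRACT → 9 -10594
BINARY_SUBTRACT → 10603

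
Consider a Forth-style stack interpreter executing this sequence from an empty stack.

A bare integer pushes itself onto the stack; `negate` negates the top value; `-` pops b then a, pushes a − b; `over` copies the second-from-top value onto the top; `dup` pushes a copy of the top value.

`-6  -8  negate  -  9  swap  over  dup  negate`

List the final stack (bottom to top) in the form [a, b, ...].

[9, -14, 9, -9]

-6      -6
-8      -6 -8
negate  -6 8
-       -14
9       -14 9
swap    9 -14
over    9 -14 9
dup     9 -14 9 9
negate  9 -14 9 -9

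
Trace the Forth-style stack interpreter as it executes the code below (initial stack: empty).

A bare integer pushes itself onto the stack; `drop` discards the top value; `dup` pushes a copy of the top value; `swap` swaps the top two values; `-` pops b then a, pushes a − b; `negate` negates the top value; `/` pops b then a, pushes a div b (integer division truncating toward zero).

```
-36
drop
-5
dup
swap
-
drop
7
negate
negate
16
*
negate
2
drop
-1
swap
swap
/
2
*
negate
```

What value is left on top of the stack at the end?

-36     -36
drop    (empty)
-5      -5
dup     -5 -5
swap    -5 -5
-       0
drop    (empty)
7       7
negate  -7
negate  7
16      7 16
*       112
negate  -112
2       -112 2
drop    -112
-1      -112 -1
swap    -1 -112
swap    -112 -1
/       112
2       112 2
*       224
negate  -224

-224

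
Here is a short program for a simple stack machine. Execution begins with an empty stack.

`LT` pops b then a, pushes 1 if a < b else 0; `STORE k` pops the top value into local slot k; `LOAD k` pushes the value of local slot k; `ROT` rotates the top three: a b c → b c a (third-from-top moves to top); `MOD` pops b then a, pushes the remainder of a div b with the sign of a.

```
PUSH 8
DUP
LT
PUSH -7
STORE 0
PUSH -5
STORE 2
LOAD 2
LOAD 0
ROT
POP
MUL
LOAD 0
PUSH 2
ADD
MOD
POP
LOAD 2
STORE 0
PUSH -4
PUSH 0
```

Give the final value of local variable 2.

-5

PUSH 8  → 8
DUP     → 8 8
LT      → 0
PUSH -7 → 0 -7
STORE 0 → 0
PUSH -5 → 0 -5
STORE 2 → 0
LOAD 2  → 0 -5
LOAD 0  → 0 -5 -7
ROT     → -5 -7 0
POP     → -5 -7
MUL     → 35
LOAD 0  → 35 -7
PUSH 2  → 35 -7 2
ADD     → 35 -5
MOD     → 0
POP     → (empty)
LOAD 2  → -5
STORE 0 → (empty)
PUSH -4 → -4
PUSH 0  → -4 0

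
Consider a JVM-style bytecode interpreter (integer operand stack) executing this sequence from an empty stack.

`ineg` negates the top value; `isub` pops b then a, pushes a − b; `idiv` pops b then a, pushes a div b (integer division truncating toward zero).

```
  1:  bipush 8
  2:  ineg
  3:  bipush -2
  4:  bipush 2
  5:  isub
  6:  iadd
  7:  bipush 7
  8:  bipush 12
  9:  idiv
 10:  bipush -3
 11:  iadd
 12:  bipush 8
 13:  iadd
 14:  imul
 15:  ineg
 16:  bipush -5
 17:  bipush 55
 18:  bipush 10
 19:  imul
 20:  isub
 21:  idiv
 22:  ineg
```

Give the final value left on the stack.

0

bipush 8  → 8
ineg      → -8
bipush -2 → -8 -2
bipush 2  → -8 -2 2
isub      → -8 -4
iadd      → -12
bipush 7  → -12 7
bipush 12 → -12 7 12
idiv      → -12 0
bipush -3 → -12 0 -3
iadd      → -12 -3
bipush 8  → -12 -3 8
iadd      → -12 5
imul      → -60
ineg      → 60
bipush -5 → 60 -5
bipush 55 → 60 -5 55
bipush 10 → 60 -5 55 10
imul      → 60 -5 550
isub      → 60 -555
idiv      → 0
ineg      → 0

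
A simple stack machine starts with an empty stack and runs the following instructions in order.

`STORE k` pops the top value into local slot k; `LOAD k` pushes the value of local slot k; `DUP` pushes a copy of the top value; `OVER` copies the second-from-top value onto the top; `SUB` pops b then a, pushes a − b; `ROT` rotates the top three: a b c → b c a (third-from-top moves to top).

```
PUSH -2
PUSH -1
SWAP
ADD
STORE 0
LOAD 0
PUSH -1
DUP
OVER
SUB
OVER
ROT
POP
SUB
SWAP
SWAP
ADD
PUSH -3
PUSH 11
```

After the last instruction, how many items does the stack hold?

PUSH -2  -2
PUSH -1  -2 -1
SWAP     -1 -2
ADD      -3
STORE 0  (empty)
LOAD 0   -3
PUSH -1  -3 -1
DUP      -3 -1 -1
OVER     -3 -1 -1 -1
SUB      -3 -1 0
OVER     -3 -1 0 -1
ROT      -3 0 -1 -1
POP      -3 0 -1
SUB      -3 1
SWAP     1 -3
SWAP     -3 1
ADD      -2
PUSH -3  -2 -3
PUSH 11  -2 -3 11

3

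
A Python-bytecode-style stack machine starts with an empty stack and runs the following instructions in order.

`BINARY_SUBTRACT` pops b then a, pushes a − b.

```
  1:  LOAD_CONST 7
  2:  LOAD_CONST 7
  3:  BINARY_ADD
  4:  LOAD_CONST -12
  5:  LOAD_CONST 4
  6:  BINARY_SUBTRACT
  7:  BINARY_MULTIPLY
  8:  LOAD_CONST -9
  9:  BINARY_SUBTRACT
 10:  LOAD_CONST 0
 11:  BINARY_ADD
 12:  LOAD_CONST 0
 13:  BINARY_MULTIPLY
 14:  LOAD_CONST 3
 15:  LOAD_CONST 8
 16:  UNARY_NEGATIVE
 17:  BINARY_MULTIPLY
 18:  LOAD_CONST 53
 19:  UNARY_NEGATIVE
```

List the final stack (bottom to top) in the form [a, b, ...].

[0, -24, -53]

LOAD_CONST 7    : [7]
LOAD_CONST 7    : [7, 7]
BINARY_ADD      : [14]
LOAD_CONST -12  : [14, -12]
LOAD_CONST 4    : [14, -12, 4]
BINARY_SUBTRACT : [14, -16]
BINARY_MULTIPLY : [-224]
LOAD_CONST -9   : [-224, -9]
BINARY_SUBTRACT : [-215]
LOAD_CONST 0    : [-215, 0]
BINARY_ADD      : [-215]
LOAD_CONST 0    : [-215, 0]
BINARY_MULTIPLY : [0]
LOAD_CONST 3    : [0, 3]
LOAD_CONST 8    : [0, 3, 8]
UNARY_NEGATIVE  : [0, 3, -8]
BINARY_MULTIPLY : [0, -24]
LOAD_CONST 53   : [0, -24, 53]
UNARY_NEGATIVE  : [0, -24, -53]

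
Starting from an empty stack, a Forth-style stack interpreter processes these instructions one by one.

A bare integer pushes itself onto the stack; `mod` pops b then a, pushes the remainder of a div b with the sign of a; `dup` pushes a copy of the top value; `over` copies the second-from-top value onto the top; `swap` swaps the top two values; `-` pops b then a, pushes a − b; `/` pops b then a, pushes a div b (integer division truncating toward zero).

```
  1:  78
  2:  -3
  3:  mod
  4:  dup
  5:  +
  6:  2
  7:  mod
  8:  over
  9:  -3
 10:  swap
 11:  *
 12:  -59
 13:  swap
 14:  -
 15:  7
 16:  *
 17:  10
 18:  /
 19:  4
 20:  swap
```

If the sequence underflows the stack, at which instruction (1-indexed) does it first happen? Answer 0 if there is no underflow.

8

78  : [78]
-3  : [78, -3]
mod : [0]
dup : [0, 0]
+   : [0]
2   : [0, 2]
mod : [0]
over  — needs 2 operands, stack has 1 → underflow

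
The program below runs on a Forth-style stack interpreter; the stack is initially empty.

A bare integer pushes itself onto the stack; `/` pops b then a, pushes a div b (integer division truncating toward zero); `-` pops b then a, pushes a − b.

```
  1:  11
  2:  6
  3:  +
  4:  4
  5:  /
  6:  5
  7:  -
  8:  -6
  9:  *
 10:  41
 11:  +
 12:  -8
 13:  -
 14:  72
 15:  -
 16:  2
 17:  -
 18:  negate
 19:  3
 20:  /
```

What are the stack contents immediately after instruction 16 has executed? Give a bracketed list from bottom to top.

[-17, 2]

11  [11]
6   [11, 6]
+   [17]
4   [17, 4]
/   [4]
5   [4, 5]
-   [-1]
-6  [-1, -6]
*   [6]
41  [6, 41]
+   [47]
-8  [47, -8]
-   [55]
72  [55, 72]
-   [-17]
2   [-17, 2]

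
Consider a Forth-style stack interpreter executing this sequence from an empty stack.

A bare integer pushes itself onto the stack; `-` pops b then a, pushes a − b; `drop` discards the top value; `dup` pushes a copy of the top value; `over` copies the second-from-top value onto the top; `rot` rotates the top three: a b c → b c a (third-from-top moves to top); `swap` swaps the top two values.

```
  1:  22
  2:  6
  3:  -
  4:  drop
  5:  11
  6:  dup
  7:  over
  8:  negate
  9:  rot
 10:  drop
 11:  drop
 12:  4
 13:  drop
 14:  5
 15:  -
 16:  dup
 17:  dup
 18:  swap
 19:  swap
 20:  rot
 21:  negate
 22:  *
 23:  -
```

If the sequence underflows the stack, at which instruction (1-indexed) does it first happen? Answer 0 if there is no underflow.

22      22
6       22 6
-       16
drop    (empty)
11      11
dup     11 11
over    11 11 11
negate  11 11 -11
rot     11 -11 11
drop    11 -11
drop    11
4       11 4
drop    11
5       11 5
-       6
dup     6 6
dup     6 6 6
swap    6 6 6
swap    6 6 6
rot     6 6 6
negate  6 6 -6
*       6 -36
-       42

0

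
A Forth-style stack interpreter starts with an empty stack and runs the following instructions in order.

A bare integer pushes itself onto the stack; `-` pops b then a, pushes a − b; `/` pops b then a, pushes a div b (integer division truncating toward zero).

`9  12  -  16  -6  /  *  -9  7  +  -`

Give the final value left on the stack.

8

9   [9]
12  [9, 12]
-   [-3]
16  [-3, 16]
-6  [-3, 16, -6]
/   [-3, -2]
*   [6]
-9  [6, -9]
7   [6, -9, 7]
+   [6, -2]
-   [8]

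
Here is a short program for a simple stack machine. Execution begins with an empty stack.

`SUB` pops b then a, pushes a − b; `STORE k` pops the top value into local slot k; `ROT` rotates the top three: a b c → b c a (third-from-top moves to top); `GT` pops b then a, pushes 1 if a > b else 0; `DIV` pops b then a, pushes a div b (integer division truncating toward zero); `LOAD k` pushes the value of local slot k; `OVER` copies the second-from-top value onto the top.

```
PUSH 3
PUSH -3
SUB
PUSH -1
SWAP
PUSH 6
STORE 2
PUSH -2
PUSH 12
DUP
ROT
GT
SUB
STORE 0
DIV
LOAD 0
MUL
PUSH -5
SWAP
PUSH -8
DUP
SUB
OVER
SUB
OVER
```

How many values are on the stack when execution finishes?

4

PUSH 3   3
PUSH -3  3 -3
SUB      6
PUSH -1  6 -1
SWAP     -1 6
PUSH 6   -1 6 6
STORE 2  -1 6
PUSH -2  -1 6 -2
PUSH 12  -1 6 -2 12
DUP      -1 6 -2 12 12
ROT      -1 6 12 12 -2
GT       -1 6 12 1
SUB      -1 6 11
STORE 0  -1 6
DIV      0
LOAD 0   0 11
MUL      0
PUSH -5  0 -5
SWAP     -5 0
PUSH -8  -5 0 -8
DUP      -5 0 -8 -8
SUB      -5 0 0
OVER     -5 0 0 0
SUB      -5 0 0
OVER     -5 0 0 0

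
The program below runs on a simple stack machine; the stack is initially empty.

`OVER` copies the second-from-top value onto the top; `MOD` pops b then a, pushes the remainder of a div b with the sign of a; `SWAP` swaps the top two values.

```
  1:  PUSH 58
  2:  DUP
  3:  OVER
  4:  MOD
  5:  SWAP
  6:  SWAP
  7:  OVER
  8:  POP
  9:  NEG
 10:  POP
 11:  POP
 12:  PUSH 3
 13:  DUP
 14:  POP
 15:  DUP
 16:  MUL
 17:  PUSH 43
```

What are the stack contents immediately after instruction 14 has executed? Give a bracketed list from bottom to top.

[3]

PUSH 58 → 58
DUP     → 58 58
OVER    → 58 58 58
MOD     → 58 0
SWAP    → 0 58
SWAP    → 58 0
OVER    → 58 0 58
POP     → 58 0
NEG     → 58 0
POP     → 58
POP     → (empty)
PUSH 3  → 3
DUP     → 3 3
POP     → 3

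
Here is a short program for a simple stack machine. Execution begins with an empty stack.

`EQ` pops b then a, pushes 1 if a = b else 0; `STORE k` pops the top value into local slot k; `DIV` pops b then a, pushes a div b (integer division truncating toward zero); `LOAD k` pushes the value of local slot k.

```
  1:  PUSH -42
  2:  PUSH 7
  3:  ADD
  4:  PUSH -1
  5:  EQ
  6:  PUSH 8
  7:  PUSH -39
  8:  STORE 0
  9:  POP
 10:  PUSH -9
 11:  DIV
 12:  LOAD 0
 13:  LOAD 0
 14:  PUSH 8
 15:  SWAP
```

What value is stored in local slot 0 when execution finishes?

-39

PUSH -42 → [-42]
PUSH 7   → [-42, 7]
ADD      → [-35]
PUSH -1  → [-35, -1]
EQ       → [0]
PUSH 8   → [0, 8]
PUSH -39 → [0, 8, -39]
STORE 0  → [0, 8]
POP      → [0]
PUSH -9  → [0, -9]
DIV      → [0]
LOAD 0   → [0, -39]
LOAD 0   → [0, -39, -39]
PUSH 8   → [0, -39, -39, 8]
SWAP     → [0, -39, 8, -39]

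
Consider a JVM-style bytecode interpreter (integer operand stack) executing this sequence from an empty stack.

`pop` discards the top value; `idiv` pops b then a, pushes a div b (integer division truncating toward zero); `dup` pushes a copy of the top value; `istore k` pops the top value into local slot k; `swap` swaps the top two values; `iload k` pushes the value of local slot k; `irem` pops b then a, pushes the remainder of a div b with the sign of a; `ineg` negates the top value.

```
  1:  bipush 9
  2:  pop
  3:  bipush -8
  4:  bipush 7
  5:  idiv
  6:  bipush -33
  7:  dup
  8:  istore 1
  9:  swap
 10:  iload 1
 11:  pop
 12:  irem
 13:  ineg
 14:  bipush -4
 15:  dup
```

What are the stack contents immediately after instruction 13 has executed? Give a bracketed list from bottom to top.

[0]

bipush 9   : [9]
pop        : []
bipush -8  : [-8]
bipush 7   : [-8, 7]
idiv       : [-1]
bipush -33 : [-1, -33]
dup        : [-1, -33, -33]
istore 1   : [-1, -33]
swap       : [-33, -1]
iload 1    : [-33, -1, -33]
pop        : [-33, -1]
irem       : [0]
ineg       : [0]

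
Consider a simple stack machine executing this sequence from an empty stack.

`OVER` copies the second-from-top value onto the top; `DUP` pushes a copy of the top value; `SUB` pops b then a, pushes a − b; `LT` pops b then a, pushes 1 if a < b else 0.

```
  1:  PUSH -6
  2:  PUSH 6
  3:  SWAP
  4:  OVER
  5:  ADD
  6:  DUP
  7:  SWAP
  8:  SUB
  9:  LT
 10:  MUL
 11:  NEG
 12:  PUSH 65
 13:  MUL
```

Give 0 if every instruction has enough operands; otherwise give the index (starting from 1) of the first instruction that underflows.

PUSH -6 : -6
PUSH 6  : -6 6
SWAP    : 6 -6
OVER    : 6 -6 6
ADD     : 6 0
DUP     : 6 0 0
SWAP    : 6 0 0
SUB     : 6 0
LT      : 0
MUL  — needs 2 operands, stack has 1 → underflow

10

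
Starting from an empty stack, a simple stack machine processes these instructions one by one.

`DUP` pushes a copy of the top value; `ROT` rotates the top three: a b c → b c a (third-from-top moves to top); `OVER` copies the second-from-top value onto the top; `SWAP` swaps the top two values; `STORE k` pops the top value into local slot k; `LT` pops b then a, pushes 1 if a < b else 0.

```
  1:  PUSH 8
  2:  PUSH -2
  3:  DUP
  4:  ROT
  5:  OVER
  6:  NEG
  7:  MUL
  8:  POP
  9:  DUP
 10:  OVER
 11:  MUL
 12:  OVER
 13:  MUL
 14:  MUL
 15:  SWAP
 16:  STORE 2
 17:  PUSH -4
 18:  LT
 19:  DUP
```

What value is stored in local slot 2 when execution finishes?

PUSH 8   8
PUSH -2  8 -2
DUP      8 -2 -2
ROT      -2 -2 8
OVER     -2 -2 8 -2
NEG      -2 -2 8 2
MUL      -2 -2 16
POP      -2 -2
DUP      -2 -2 -2
OVER     -2 -2 -2 -2
MUL      -2 -2 4
OVER     -2 -2 4 -2
MUL      -2 -2 -8
MUL      -2 16
SWAP     16 -2
STORE 2  16
PUSH -4  16 -4
LT       0
DUP      0 0

-2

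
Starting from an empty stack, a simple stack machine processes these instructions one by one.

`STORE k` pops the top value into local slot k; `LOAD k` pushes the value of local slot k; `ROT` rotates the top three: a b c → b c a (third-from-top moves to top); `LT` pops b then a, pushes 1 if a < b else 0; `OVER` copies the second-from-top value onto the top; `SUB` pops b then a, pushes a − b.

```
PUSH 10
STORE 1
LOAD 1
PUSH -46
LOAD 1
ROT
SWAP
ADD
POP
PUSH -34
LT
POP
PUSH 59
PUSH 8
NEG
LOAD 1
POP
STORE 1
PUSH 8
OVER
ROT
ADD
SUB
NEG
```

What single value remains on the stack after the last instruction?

PUSH 10  → [10]
STORE 1  → []
LOAD 1   → [10]
PUSH -46 → [10, -46]
LOAD 1   → [10, -46, 10]
ROT      → [-46, 10, 10]
SWAP     → [-46, 10, 10]
ADD      → [-46, 20]
POP      → [-46]
PUSH -34 → [-46, -34]
LT       → [1]
POP      → []
PUSH 59  → [59]
PUSH 8   → [59, 8]
NEG      → [59, -8]
LOAD 1   → [59, -8, 10]
POP      → [59, -8]
STORE 1  → [59]
PUSH 8   → [59, 8]
OVER     → [59, 8, 59]
ROT      → [8, 59, 59]
ADD      → [8, 118]
SUB      → [-110]
NEG      → [110]

110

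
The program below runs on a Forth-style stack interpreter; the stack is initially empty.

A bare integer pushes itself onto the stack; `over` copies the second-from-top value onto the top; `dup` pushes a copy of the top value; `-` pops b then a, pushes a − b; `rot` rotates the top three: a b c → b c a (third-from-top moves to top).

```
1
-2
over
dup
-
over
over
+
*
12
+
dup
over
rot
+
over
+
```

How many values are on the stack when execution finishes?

4

1    -> 1
-2   -> 1 -2
over -> 1 -2 1
dup  -> 1 -2 1 1
-    -> 1 -2 0
over -> 1 -2 0 -2
over -> 1 -2 0 -2 0
+    -> 1 -2 0 -2
*    -> 1 -2 0
12   -> 1 -2 0 12
+    -> 1 -2 12
dup  -> 1 -2 12 12
over -> 1 -2 12 12 12
rot  -> 1 -2 12 12 12
+    -> 1 -2 12 24
over -> 1 -2 12 24 12
+    -> 1 -2 12 36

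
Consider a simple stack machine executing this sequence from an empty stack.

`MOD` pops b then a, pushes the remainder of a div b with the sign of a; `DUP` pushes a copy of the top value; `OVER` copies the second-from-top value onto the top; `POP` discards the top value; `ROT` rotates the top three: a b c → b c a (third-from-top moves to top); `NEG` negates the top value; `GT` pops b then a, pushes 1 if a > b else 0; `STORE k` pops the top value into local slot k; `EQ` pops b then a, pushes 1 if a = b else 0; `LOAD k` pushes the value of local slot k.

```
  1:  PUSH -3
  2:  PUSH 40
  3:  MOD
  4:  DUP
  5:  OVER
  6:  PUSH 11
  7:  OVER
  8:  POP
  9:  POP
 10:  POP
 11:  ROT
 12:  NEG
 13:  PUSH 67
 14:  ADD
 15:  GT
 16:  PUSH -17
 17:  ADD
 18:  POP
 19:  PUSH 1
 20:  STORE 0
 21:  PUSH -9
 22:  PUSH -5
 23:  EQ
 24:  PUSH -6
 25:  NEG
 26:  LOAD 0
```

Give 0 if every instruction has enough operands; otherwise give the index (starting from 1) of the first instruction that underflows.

11

PUSH -3 : -3
PUSH 40 : -3 40
MOD     : -3
DUP     : -3 -3
OVER    : -3 -3 -3
PUSH 11 : -3 -3 -3 11
OVER    : -3 -3 -3 11 -3
POP     : -3 -3 -3 11
POP     : -3 -3 -3
POP     : -3 -3
ROT  — needs 3 operands, stack has 2 → underflow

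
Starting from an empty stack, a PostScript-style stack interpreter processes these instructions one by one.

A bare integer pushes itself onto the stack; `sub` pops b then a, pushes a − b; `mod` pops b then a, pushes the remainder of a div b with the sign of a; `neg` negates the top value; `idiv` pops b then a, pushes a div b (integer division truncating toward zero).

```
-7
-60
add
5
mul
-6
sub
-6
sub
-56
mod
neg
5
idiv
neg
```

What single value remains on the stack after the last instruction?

-7   → -7
-60  → -7 -60
add  → -67
5    → -67 5
mul  → -335
-6   → -335 -6
sub  → -329
-6   → -329 -6
sub  → -323
-56  → -323 -56
mod  → -43
neg  → 43
5    → 43 5
idiv → 8
neg  → -8

-8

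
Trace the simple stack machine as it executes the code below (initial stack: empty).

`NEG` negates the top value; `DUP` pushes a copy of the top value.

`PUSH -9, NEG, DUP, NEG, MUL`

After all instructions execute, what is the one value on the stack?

-81

PUSH -9 -> [-9]
NEG     -> [9]
DUP     -> [9, 9]
NEG     -> [9, -9]
MUL     -> [-81]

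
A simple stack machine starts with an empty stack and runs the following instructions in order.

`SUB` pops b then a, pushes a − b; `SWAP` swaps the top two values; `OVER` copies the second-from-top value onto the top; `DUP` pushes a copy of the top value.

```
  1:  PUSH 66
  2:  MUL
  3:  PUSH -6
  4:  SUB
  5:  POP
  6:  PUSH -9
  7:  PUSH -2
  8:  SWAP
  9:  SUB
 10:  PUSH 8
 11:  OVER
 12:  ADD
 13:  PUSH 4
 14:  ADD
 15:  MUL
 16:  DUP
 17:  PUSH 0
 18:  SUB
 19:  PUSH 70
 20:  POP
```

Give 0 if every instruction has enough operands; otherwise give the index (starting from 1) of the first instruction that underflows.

2

PUSH 66 → 66
MUL  — needs 2 operands, stack has 1 → underflow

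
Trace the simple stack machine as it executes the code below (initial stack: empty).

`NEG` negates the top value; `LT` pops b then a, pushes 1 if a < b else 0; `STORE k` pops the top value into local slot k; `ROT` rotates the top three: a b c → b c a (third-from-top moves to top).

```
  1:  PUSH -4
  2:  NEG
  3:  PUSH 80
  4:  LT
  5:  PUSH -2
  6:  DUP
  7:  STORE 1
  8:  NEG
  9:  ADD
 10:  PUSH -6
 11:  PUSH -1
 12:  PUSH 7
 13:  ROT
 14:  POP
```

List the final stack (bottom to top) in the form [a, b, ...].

[3, -1, 7]

PUSH -4  [-4]
NEG      [4]
PUSH 80  [4, 80]
LT       [1]
PUSH -2  [1, -2]
DUP      [1, -2, -2]
STORE 1  [1, -2]
NEG      [1, 2]
ADD      [3]
PUSH -6  [3, -6]
PUSH -1  [3, -6, -1]
PUSH 7   [3, -6, -1, 7]
ROT      [3, -1, 7, -6]
POP      [3, -1, 7]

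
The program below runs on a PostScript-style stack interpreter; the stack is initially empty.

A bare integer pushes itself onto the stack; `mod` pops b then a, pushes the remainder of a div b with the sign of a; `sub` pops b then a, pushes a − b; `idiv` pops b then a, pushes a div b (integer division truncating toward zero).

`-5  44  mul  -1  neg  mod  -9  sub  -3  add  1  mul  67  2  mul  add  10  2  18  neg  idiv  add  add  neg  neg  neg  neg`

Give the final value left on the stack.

150

-5   → [-5]
44   → [-5, 44]
mul  → [-220]
-1   → [-220, -1]
neg  → [-220, 1]
mod  → [0]
-9   → [0, -9]
sub  → [9]
-3   → [9, -3]
add  → [6]
1    → [6, 1]
mul  → [6]
67   → [6, 67]
2    → [6, 67, 2]
mul  → [6, 134]
add  → [140]
10   → [140, 10]
2    → [140, 10, 2]
18   → [140, 10, 2, 18]
neg  → [140, 10, 2, -18]
idiv → [140, 10, 0]
add  → [140, 10]
add  → [150]
neg  → [-150]
neg  → [150]
neg  → [-150]
neg  → [150]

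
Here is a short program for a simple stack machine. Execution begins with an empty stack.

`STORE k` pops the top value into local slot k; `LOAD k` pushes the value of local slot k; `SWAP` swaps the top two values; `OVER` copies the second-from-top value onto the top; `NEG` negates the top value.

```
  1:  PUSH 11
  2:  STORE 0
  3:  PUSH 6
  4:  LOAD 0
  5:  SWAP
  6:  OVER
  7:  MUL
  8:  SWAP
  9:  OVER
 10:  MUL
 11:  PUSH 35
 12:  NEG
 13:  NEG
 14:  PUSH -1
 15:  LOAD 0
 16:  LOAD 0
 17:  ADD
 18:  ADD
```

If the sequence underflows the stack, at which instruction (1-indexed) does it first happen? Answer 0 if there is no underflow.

0

PUSH 11  11
STORE 0  (empty)
PUSH 6   6
LOAD 0   6 11
SWAP     11 6
OVER     11 6 11
MUL      11 66
SWAP     66 11
OVER     66 11 66
MUL      66 726
PUSH 35  66 726 35
NEG      66 726 -35
NEG      66 726 35
PUSH -1  66 726 35 -1
LOAD 0   66 726 35 -1 11
LOAD 0   66 726 35 -1 11 11
ADD      66 726 35 -1 22
ADD      66 726 35 21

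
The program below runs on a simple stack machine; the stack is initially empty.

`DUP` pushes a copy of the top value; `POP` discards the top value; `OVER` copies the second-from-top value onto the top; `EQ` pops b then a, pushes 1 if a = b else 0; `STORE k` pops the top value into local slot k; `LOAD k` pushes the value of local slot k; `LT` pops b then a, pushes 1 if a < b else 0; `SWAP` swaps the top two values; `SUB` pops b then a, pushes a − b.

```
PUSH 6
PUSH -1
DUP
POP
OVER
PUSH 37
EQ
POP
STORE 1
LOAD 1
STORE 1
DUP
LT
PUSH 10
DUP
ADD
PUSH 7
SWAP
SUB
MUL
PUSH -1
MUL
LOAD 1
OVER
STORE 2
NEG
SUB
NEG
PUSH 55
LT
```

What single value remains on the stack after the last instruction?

PUSH 6  : 6
PUSH -1 : 6 -1
DUP     : 6 -1 -1
POP     : 6 -1
OVER    : 6 -1 6
PUSH 37 : 6 -1 6 37
EQ      : 6 -1 0
POP     : 6 -1
STORE 1 : 6
LOAD 1  : 6 -1
STORE 1 : 6
DUP     : 6 6
LT      : 0
PUSH 10 : 0 10
DUP     : 0 10 10
ADD     : 0 20
PUSH 7  : 0 20 7
SWAP    : 0 7 20
SUB     : 0 -13
MUL     : 0
PUSH -1 : 0 -1
MUL     : 0
LOAD 1  : 0 -1
OVER    : 0 -1 0
STORE 2 : 0 -1
NEG     : 0 1
SUB     : -1
NEG     : 1
PUSH 55 : 1 55
LT      : 1

1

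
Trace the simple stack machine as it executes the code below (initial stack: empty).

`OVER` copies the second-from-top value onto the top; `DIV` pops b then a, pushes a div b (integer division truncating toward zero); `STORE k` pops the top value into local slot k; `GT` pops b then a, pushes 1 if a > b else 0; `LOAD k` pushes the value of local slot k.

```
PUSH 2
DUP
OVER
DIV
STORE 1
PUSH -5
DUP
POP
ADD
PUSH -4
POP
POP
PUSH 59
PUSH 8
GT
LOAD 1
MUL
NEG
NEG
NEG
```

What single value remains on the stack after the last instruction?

-1

PUSH 2  : [2]
DUP     : [2, 2]
OVER    : [2, 2, 2]
DIV     : [2, 1]
STORE 1 : [2]
PUSH -5 : [2, -5]
DUP     : [2, -5, -5]
POP     : [2, -5]
ADD     : [-3]
PUSH -4 : [-3, -4]
POP     : [-3]
POP     : []
PUSH 59 : [59]
PUSH 8  : [59, 8]
GT      : [1]
LOAD 1  : [1, 1]
MUL     : [1]
NEG     : [-1]
NEG     : [1]
NEG     : [-1]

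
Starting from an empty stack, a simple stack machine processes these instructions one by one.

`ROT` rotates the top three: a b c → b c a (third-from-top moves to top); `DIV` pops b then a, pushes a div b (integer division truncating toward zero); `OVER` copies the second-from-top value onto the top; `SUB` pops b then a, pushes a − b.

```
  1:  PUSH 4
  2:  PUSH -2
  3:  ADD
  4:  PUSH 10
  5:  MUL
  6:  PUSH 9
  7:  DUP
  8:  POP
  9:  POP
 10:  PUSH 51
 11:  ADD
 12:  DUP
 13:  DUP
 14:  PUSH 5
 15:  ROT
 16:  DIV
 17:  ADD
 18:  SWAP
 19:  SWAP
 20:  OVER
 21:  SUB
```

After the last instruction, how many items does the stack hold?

PUSH 4  -> [4]
PUSH -2 -> [4, -2]
ADD     -> [2]
PUSH 10 -> [2, 10]
MUL     -> [20]
PUSH 9  -> [20, 9]
DUP     -> [20, 9, 9]
POP     -> [20, 9]
POP     -> [20]
PUSH 51 -> [20, 51]
ADD     -> [71]
DUP     -> [71, 71]
DUP     -> [71, 71, 71]
PUSH 5  -> [71, 71, 71, 5]
ROT     -> [71, 71, 5, 71]
DIV     -> [71, 71, 0]
ADD     -> [71, 71]
SWAP    -> [71, 71]
SWAP    -> [71, 71]
OVER    -> [71, 71, 71]
SUB     -> [71, 0]

2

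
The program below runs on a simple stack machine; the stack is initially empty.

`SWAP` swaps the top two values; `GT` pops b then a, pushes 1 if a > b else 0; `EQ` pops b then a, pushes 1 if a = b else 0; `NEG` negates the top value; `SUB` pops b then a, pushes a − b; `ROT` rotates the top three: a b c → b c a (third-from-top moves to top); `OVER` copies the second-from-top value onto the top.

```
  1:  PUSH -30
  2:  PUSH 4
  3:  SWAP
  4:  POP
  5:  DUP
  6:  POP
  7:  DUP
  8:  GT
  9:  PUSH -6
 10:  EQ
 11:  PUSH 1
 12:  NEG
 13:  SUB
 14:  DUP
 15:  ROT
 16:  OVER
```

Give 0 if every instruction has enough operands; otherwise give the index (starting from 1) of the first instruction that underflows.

15

PUSH -30 -> -30
PUSH 4   -> -30 4
SWAP     -> 4 -30
POP      -> 4
DUP      -> 4 4
POP      -> 4
DUP      -> 4 4
GT       -> 0
PUSH -6  -> 0 -6
EQ       -> 0
PUSH 1   -> 0 1
NEG      -> 0 -1
SUB      -> 1
DUP      -> 1 1
ROT  — needs 3 operands, stack has 2 → underflow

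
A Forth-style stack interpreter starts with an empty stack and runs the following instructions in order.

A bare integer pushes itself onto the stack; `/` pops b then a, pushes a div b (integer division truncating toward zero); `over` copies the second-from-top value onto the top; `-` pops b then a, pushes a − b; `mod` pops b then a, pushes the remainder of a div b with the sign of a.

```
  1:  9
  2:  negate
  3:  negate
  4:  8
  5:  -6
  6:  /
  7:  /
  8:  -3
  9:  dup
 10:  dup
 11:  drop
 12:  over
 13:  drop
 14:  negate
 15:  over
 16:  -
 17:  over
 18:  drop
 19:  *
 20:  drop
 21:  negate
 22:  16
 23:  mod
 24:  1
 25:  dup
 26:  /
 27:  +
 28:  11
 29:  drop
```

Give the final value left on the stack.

9      -> 9
negate -> -9
negate -> 9
8      -> 9 8
-6     -> 9 8 -6
/      -> 9 -1
/      -> -9
-3     -> -9 -3
dup    -> -9 -3 -3
dup    -> -9 -3 -3 -3
drop   -> -9 -3 -3
over   -> -9 -3 -3 -3
drop   -> -9 -3 -3
negate -> -9 -3 3
over   -> -9 -3 3 -3
-      -> -9 -3 6
over   -> -9 -3 6 -3
drop   -> -9 -3 6
*      -> -9 -18
drop   -> -9
negate -> 9
16     -> 9 16
mod    -> 9
1      -> 9 1
dup    -> 9 1 1
/      -> 9 1
+      -> 10
11     -> 10 11
drop   -> 10

10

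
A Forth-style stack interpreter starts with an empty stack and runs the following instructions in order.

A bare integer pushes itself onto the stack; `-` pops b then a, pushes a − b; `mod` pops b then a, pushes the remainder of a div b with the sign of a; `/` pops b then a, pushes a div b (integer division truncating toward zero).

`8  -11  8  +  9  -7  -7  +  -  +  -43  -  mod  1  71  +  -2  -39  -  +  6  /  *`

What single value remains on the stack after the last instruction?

144

8   → [8]
-11 → [8, -11]
8   → [8, -11, 8]
+   → [8, -3]
9   → [8, -3, 9]
-7  → [8, -3, 9, -7]
-7  → [8, -3, 9, -7, -7]
+   → [8, -3, 9, -14]
-   → [8, -3, 23]
+   → [8, 20]
-43 → [8, 20, -43]
-   → [8, 63]
mod → [8]
1   → [8, 1]
71  → [8, 1, 71]
+   → [8, 72]
-2  → [8, 72, -2]
-39 → [8, 72, -2, -39]
-   → [8, 72, 37]
+   → [8, 109]
6   → [8, 109, 6]
/   → [8, 18]
*   → [144]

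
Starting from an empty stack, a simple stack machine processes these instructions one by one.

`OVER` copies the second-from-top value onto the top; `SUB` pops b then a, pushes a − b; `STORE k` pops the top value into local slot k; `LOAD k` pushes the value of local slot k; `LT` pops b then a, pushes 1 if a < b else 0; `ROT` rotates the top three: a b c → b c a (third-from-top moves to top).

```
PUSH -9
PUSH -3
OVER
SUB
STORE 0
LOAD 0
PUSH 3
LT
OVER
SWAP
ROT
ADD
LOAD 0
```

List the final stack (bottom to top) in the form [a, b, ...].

PUSH -9 → [-9]
PUSH -3 → [-9, -3]
OVER    → [-9, -3, -9]
SUB     → [-9, 6]
STORE 0 → [-9]
LOAD 0  → [-9, 6]
PUSH 3  → [-9, 6, 3]
LT      → [-9, 0]
OVER    → [-9, 0, -9]
SWAP    → [-9, -9, 0]
ROT     → [-9, 0, -9]
ADD     → [-9, -9]
LOAD 0  → [-9, -9, 6]

[-9, -9, 6]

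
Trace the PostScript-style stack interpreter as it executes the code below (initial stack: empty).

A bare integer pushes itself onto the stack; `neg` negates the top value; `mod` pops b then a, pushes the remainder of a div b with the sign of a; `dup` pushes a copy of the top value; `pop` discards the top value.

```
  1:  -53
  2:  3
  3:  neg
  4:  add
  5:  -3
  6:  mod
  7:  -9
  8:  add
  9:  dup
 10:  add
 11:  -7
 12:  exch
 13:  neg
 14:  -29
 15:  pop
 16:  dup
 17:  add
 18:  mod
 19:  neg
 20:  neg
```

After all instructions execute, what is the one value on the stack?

-7

-53  -> [-53]
3    -> [-53, 3]
neg  -> [-53, -3]
add  -> [-56]
-3   -> [-56, -3]
mod  -> [-2]
-9   -> [-2, -9]
add  -> [-11]
dup  -> [-11, -11]
add  -> [-22]
-7   -> [-22, -7]
exch -> [-7, -22]
neg  -> [-7, 22]
-29  -> [-7, 22, -29]
pop  -> [-7, 22]
dup  -> [-7, 22, 22]
add  -> [-7, 44]
mod  -> [-7]
neg  -> [7]
neg  -> [-7]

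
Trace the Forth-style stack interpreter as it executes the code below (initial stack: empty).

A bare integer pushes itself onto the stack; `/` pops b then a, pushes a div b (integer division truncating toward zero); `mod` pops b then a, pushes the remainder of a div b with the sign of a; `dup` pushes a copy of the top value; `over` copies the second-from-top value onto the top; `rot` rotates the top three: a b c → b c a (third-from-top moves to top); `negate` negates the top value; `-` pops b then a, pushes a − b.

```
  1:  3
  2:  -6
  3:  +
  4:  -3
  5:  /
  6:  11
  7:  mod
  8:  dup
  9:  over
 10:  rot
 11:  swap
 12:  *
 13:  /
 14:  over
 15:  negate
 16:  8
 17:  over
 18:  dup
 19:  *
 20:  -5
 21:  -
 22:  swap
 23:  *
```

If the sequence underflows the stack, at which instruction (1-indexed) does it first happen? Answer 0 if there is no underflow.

3    -> [3]
-6   -> [3, -6]
+    -> [-3]
-3   -> [-3, -3]
/    -> [1]
11   -> [1, 11]
mod  -> [1]
dup  -> [1, 1]
over -> [1, 1, 1]
rot  -> [1, 1, 1]
swap -> [1, 1, 1]
*    -> [1, 1]
/    -> [1]
over  — needs 2 operands, stack has 1 → underflow

14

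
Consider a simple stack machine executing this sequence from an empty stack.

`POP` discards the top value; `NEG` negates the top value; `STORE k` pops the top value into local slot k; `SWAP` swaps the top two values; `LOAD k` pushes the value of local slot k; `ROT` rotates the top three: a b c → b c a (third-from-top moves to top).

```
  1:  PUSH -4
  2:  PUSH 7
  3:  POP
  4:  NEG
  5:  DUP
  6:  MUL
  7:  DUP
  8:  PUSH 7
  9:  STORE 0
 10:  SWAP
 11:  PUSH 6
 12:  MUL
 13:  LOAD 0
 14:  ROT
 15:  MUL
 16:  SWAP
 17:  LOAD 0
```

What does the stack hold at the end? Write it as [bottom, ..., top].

[112, 96, 7]

PUSH -4 : -4
PUSH 7  : -4 7
POP     : -4
NEG     : 4
DUP     : 4 4
MUL     : 16
DUP     : 16 16
PUSH 7  : 16 16 7
STORE 0 : 16 16
SWAP    : 16 16
PUSH 6  : 16 16 6
MUL     : 16 96
LOAD 0  : 16 96 7
ROT     : 96 7 16
MUL     : 96 112
SWAP    : 112 96
LOAD 0  : 112 96 7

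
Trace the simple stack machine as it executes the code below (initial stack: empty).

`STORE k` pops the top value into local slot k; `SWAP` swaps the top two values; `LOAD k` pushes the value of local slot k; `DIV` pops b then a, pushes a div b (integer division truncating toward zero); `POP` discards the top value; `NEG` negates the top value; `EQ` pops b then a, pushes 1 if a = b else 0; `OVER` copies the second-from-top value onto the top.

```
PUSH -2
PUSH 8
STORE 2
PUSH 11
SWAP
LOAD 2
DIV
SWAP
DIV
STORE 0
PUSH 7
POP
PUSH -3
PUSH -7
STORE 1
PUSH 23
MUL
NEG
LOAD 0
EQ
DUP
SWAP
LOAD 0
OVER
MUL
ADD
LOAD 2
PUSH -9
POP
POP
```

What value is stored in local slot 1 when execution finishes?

PUSH -2 -> [-2]
PUSH 8  -> [-2, 8]
STORE 2 -> [-2]
PUSH 11 -> [-2, 11]
SWAP    -> [11, -2]
LOAD 2  -> [11, -2, 8]
DIV     -> [11, 0]
SWAP    -> [0, 11]
DIV     -> [0]
STORE 0 -> []
PUSH 7  -> [7]
POP     -> []
PUSH -3 -> [-3]
PUSH -7 -> [-3, -7]
STORE 1 -> [-3]
PUSH 23 -> [-3, 23]
MUL     -> [-69]
NEG     -> [69]
LOAD 0  -> [69, 0]
EQ      -> [0]
DUP     -> [0, 0]
SWAP    -> [0, 0]
LOAD 0  -> [0, 0, 0]
OVER    -> [0, 0, 0, 0]
MUL     -> [0, 0, 0]
ADD     -> [0, 0]
LOAD 2  -> [0, 0, 8]
PUSH -9 -> [0, 0, 8, -9]
POP     -> [0, 0, 8]
POP     -> [0, 0]

-7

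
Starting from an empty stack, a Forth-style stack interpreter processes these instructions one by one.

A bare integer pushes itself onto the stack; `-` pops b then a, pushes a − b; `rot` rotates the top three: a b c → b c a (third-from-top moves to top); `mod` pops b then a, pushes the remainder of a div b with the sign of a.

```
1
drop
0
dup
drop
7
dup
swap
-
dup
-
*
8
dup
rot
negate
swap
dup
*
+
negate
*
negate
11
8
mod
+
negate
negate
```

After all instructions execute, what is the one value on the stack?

515

1      → [1]
drop   → []
0      → [0]
dup    → [0, 0]
drop   → [0]
7      → [0, 7]
dup    → [0, 7, 7]
swap   → [0, 7, 7]
-      → [0, 0]
dup    → [0, 0, 0]
-      → [0, 0]
*      → [0]
8      → [0, 8]
dup    → [0, 8, 8]
rot    → [8, 8, 0]
negate → [8, 8, 0]
swap   → [8, 0, 8]
dup    → [8, 0, 8, 8]
*      → [8, 0, 64]
+      → [8, 64]
negate → [8, -64]
*      → [-512]
negate → [512]
11     → [512, 11]
8      → [512, 11, 8]
mod    → [512, 3]
+      → [515]
negate → [-515]
negate → [515]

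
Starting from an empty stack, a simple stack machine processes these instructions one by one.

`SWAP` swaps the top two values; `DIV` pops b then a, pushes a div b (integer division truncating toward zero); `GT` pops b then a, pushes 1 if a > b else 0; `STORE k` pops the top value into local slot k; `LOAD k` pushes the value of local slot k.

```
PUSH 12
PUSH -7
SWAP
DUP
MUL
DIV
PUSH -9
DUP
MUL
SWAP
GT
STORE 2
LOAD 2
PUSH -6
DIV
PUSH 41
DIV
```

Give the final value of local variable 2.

PUSH 12 : 12
PUSH -7 : 12 -7
SWAP    : -7 12
DUP     : -7 12 12
MUL     : -7 144
DIV     : 0
PUSH -9 : 0 -9
DUP     : 0 -9 -9
MUL     : 0 81
SWAP    : 81 0
GT      : 1
STORE 2 : (empty)
LOAD 2  : 1
PUSH -6 : 1 -6
DIV     : 0
PUSH 41 : 0 41
DIV     : 0

1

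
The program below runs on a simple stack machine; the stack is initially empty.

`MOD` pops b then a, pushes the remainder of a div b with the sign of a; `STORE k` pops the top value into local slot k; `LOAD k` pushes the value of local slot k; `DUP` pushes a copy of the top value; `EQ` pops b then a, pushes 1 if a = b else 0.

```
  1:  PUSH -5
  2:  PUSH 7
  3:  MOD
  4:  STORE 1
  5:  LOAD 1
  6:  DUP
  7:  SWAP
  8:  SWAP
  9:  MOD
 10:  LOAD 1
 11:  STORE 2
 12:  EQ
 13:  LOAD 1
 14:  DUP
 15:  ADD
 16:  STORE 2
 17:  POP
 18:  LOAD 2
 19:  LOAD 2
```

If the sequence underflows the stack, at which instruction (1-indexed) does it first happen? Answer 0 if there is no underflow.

PUSH -5 -> -5
PUSH 7  -> -5 7
MOD     -> -5
STORE 1 -> (empty)
LOAD 1  -> -5
DUP     -> -5 -5
SWAP    -> -5 -5
SWAP    -> -5 -5
MOD     -> 0
LOAD 1  -> 0 -5
STORE 2 -> 0
EQ  — needs 2 operands, stack has 1 → underflow

12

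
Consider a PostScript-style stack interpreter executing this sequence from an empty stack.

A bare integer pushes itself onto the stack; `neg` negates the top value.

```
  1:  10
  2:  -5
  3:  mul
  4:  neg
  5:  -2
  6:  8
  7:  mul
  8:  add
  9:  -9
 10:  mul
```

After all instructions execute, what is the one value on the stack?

10  : 10
-5  : 10 -5
mul : -50
neg : 50
-2  : 50 -2
8   : 50 -2 8
mul : 50 -16
add : 34
-9  : 34 -9
mul : -306

-306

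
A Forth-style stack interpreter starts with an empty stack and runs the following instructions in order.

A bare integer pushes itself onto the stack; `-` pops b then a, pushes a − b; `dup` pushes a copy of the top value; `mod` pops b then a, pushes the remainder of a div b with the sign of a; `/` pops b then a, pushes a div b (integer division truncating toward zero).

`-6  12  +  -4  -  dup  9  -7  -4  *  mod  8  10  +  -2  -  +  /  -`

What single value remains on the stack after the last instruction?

10

-6  -> -6
12  -> -6 12
+   -> 6
-4  -> 6 -4
-   -> 10
dup -> 10 10
9   -> 10 10 9
-7  -> 10 10 9 -7
-4  -> 10 10 9 -7 -4
*   -> 10 10 9 28
mod -> 10 10 9
8   -> 10 10 9 8
10  -> 10 10 9 8 10
+   -> 10 10 9 18
-2  -> 10 10 9 18 -2
-   -> 10 10 9 20
+   -> 10 10 29
/   -> 10 0
-   -> 10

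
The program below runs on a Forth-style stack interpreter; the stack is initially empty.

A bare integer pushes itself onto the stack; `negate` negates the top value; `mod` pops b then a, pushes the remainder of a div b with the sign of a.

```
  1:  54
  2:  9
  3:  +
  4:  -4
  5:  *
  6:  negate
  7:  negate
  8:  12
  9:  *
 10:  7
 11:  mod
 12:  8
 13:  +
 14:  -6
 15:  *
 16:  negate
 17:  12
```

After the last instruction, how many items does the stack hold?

54     → [54]
9      → [54, 9]
+      → [63]
-4     → [63, -4]
*      → [-252]
negate → [252]
negate → [-252]
12     → [-252, 12]
*      → [-3024]
7      → [-3024, 7]
mod    → [0]
8      → [0, 8]
+      → [8]
-6     → [8, -6]
*      → [-48]
negate → [48]
12     → [48, 12]

2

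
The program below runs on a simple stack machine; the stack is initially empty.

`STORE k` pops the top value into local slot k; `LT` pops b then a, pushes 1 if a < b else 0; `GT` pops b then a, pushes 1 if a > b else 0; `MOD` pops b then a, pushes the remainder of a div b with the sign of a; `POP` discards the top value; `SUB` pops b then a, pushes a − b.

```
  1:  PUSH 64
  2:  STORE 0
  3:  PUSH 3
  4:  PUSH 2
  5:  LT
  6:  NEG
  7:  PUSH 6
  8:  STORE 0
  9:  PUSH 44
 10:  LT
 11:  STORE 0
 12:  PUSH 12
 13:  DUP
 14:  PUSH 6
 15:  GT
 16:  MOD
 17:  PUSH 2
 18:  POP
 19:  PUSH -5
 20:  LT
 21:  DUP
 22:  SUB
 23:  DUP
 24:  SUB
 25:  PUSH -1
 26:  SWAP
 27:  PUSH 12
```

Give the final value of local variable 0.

1

PUSH 64 → 64
STORE 0 → (empty)
PUSH 3  → 3
PUSH 2  → 3 2
LT      → 0
NEG     → 0
PUSH 6  → 0 6
STORE 0 → 0
PUSH 44 → 0 44
LT      → 1
STORE 0 → (empty)
PUSH 12 → 12
DUP     → 12 12
PUSH 6  → 12 12 6
GT      → 12 1
MOD     → 0
PUSH 2  → 0 2
POP     → 0
PUSH -5 → 0 -5
LT      → 0
DUP     → 0 0
SUB     → 0
DUP     → 0 0
SUB     → 0
PUSH -1 → 0 -1
SWAP    → -1 0
PUSH 12 → -1 0 12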